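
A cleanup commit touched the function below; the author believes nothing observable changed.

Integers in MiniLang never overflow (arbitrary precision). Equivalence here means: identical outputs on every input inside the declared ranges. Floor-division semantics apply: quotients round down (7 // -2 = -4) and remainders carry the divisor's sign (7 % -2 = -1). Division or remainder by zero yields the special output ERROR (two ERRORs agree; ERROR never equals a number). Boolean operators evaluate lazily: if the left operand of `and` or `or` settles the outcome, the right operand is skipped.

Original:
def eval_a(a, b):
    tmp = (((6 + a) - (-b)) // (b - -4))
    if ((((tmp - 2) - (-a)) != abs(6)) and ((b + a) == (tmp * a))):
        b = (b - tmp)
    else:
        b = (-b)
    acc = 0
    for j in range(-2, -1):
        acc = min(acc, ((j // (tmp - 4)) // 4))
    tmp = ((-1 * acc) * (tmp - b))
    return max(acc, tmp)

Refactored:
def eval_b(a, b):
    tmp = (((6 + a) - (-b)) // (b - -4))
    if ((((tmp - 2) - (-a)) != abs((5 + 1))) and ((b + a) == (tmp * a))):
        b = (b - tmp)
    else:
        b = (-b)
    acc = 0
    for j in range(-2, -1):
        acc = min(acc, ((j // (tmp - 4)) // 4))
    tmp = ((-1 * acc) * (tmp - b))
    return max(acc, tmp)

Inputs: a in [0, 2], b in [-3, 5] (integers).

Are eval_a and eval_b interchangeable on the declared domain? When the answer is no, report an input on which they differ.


Side by side, the visible changes include: constant usage differs, and arithmetic usage differs.
One worked example (a=1, b=-2) — eval_a: tmp := 2 | ((((tmp - 2) - (-a)) != abs(6)) and ((b + a) == (tmp * a))): false | b := 2 | acc := 0 | iter j=-2: | acc := 0 | tmp := 0 | result 0; eval_b: tmp := 2 | ((((tmp - 2) - (-a)) != abs((5 + 1))) and ((b + a) == (tmp * a))): false | b := 2 | acc := 0 | iter j=-2: | acc := 0 | tmp := 0 | result 0; agreement on 0.
An exhaustive pass over the 27 declared inputs shows identical outputs.
verdict: equivalent


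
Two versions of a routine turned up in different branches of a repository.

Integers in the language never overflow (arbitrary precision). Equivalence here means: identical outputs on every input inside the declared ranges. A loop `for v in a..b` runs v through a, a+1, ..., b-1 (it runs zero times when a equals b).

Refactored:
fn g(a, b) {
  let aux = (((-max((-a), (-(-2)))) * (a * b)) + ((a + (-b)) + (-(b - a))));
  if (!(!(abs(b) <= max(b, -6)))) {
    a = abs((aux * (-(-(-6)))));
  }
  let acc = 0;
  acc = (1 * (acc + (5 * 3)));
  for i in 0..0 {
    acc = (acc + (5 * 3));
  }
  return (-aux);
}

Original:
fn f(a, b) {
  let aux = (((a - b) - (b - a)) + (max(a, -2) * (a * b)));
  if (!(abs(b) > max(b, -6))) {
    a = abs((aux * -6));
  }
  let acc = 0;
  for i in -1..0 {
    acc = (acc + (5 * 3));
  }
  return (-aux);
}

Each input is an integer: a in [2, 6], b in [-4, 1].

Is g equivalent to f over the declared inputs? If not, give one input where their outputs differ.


Evaluate both at a=2, b=-4.
f: aux=-4, then (!(abs(b) > max(b, -6))) is false, then acc=0, then (i=-1), then acc=15, then returns 4
g: aux=28, then (!(!(abs(b) <= max(b, -6)))) is false, then acc=0, then acc=15, then the loop over i runs zero times, then returns -28
4 vs -28 — the two versions disagree here.
verdict: not equivalent; witness: a=2, b=-4


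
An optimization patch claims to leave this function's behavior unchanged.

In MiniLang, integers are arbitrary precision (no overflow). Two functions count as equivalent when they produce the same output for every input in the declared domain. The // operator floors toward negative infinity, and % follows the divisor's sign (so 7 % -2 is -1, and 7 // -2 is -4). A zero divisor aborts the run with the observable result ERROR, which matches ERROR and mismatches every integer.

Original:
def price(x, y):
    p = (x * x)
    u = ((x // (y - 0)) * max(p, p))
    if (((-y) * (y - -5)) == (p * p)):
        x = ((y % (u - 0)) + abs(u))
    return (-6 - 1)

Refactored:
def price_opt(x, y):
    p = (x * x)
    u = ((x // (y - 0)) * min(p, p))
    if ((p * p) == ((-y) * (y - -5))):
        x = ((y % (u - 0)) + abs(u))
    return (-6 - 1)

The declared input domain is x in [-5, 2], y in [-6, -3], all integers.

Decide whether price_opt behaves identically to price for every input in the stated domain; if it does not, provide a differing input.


Equivalent. The edit looks behavioral (`max(p, p)` became `min(p, p)`), but over these ranges it never changes the outcome.
An exhaustive pass over the 32 declared inputs shows identical outputs.
As a probe, take x=-4, y=-3: price runs p = 16; u = 16; (((-y) * (y - -5)) == (p * p)) -> false; return -7; price_opt runs p = 16; u = 16; ((p * p) == ((-y) * (y - -5))) -> false; return -7; both end at -7.
verdict: equivalent


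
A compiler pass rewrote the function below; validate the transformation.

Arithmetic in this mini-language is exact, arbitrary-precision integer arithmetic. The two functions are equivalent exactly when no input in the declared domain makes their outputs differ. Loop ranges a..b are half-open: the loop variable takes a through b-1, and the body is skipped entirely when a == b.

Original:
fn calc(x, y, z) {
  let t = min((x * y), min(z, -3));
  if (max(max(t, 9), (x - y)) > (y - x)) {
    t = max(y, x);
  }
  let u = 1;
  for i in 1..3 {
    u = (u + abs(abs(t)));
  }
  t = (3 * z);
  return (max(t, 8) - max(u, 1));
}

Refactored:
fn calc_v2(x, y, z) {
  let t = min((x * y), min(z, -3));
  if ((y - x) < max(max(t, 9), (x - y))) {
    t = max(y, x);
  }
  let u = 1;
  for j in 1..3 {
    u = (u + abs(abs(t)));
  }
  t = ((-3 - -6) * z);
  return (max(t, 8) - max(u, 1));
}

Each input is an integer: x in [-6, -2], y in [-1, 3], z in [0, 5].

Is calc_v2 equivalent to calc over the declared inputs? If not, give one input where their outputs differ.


Although constant usage differs; and local variable names differ; and arithmetic usage differs; and comparison usage differs, 150/150 inputs agree.
verdict: equivalent


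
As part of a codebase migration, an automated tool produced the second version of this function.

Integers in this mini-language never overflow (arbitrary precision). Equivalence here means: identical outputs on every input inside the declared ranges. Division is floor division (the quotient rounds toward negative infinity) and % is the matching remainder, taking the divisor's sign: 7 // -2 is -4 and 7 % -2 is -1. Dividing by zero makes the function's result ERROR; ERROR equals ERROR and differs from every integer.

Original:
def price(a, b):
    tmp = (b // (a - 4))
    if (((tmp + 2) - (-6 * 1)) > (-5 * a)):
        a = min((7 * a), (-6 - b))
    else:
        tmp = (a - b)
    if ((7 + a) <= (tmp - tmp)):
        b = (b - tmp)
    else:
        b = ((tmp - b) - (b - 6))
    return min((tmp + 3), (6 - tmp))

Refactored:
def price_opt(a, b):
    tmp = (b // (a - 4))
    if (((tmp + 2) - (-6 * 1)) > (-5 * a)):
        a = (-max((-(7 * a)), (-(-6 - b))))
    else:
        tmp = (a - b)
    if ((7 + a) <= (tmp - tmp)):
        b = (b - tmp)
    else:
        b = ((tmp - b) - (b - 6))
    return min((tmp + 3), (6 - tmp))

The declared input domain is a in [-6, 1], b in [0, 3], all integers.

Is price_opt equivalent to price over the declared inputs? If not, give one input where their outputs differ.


Reading the diff, among the changes: min/max/abs usage differs.
One worked example (a=-3, b=0) — price: tmp=0, then (((tmp + 2) - (-6 * 1)) > (-5 * a)) is false, then tmp=-3, then ((7 + a) <= (tmp - tmp)) is false, then b=3, then returns 0; price_opt: tmp=0, then (((tmp + 2) - (-6 * 1)) > (-5 * a)) is false, then tmp=-3, then ((7 + a) <= (tmp - tmp)) is false, then b=3, then returns 0; agreement on 0.
An exhaustive pass over the 32 declared inputs shows identical outputs.
verdict: equivalent


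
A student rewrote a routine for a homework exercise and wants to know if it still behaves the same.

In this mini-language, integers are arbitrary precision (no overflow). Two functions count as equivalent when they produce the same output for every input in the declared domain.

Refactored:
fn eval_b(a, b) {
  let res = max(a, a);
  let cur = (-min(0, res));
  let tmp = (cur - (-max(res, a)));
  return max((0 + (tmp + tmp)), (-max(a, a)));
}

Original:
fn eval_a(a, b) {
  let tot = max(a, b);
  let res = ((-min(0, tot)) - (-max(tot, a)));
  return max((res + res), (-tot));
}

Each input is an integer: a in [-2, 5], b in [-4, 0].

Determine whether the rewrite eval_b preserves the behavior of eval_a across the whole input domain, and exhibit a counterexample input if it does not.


Consider the input a=-2, b=-1.
eval_a: tot := -1 | res := 0 | result 1
eval_b: res := -2 | cur := 2 | tmp := 0 | result 2
1 vs 2 — the two versions disagree here.
verdict: not equivalent; witness: a=-2, b=-1


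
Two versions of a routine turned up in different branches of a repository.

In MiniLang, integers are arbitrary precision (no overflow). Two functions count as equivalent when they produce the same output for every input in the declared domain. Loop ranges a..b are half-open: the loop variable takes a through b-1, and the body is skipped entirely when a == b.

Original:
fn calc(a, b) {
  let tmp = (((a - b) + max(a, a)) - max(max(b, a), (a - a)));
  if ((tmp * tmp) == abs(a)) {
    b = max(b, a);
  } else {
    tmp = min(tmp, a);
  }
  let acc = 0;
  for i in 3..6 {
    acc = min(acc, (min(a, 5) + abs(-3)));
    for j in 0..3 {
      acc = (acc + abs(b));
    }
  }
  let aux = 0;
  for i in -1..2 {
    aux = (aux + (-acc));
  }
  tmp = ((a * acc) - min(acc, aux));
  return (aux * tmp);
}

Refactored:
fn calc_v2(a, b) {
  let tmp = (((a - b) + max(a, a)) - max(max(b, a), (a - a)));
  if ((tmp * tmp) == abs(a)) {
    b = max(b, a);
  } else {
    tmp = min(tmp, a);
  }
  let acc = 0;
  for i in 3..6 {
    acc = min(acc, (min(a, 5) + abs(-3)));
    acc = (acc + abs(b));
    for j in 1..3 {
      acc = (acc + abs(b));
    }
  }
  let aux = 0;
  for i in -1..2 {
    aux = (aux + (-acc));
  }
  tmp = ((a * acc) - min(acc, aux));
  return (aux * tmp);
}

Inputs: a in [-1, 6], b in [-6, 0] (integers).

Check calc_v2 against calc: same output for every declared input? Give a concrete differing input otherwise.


This is a faithful refactor — statement counts differ, plus arithmetic usage differs, plus loop structure differs, plus min/max/abs usage differs, but the computed results match everywhere.
One worked example (a=2, b=-2) — calc: tmp becomes 4; next ((tmp * tmp) == abs(a)) evaluates to false; next tmp becomes 2; next acc becomes 0; next at i=3:; next acc becomes 0; next at j=0:; next acc becomes 2; next at j=1:; next acc becomes 4; next at j=2:; next acc becomes 6; next at i=4:; next acc becomes 5; next at j=0:; next acc becomes 7; next at j=1:; next acc becomes 9; next at j=2:; next acc becomes 11; next at i=5:; next acc becomes 5; next at j=0:; next acc becomes 7; next at j=1:; next acc becomes 9; next at j=2:; next acc becomes 11; next aux becomes 0; next at i=-1:; next aux becomes -11; next at i=0:; next aux becomes -22; next at i=1:; next aux becomes -33; next tmp becomes 55; next final value -1815; calc_v2: tmp becomes 4; next ((tmp * tmp) == abs(a)) evaluates to false; next tmp becomes 2; next acc becomes 0; next at i=3:; next acc becomes 0; next acc becomes 2; next at j=1:; next acc becomes 4; next at j=2:; next acc becomes 6; next at i=4:; next acc becomes 5; next acc becomes 7; next at j=1:; next acc becomes 9; next at j=2:; next acc becomes 11; next at i=5:; next acc becomes 5; next acc becomes 7; next at j=1:; next acc becomes 9; next at j=2:; next acc becomes 11; next aux becomes 0; next at i=-1:; next aux becomes -11; next at i=0:; next aux becomes -22; next at i=1:; next aux becomes -33; next tmp becomes 55; next final value -1815; agreement on -1815.
Sweeping the whole domain (56 inputs) finds no disagreement.
verdict: equivalent


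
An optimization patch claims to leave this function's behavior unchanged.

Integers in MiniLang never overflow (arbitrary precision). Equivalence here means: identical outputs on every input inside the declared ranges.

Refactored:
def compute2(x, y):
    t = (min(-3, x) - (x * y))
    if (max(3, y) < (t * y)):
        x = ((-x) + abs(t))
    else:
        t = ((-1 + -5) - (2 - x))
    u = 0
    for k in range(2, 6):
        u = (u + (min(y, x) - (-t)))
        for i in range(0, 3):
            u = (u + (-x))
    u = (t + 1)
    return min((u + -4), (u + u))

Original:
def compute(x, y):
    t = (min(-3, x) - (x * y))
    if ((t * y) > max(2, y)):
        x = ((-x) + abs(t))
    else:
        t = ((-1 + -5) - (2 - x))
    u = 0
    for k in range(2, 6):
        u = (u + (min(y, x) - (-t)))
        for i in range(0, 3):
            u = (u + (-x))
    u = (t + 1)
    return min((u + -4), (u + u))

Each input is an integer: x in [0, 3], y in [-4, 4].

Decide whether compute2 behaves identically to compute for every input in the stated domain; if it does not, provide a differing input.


Not equivalent: x=0, y=-1 separates them (-6 vs -14).
compute: t=-3, then ((t * y) > max(2, y)) is true, then x=3, then u=0, then (k=2), then u=-4, then (i=0), then u=-7, then (i=1), then u=-10, then (i=2), then u=-13, then (k=3), then u=-17, then (i=0), then u=-20, then (i=1), then u=-23, then (i=2), then u=-26, then (k=4), then u=-30, then (i=0), then u=-33, then (i=1), then u=-36, then (i=2), then u=-39, then (k=5), then u=-43, then (i=0), then u=-46, then (i=1), then u=-49, then (i=2), then u=-52, then u=-2, then returns -6
compute2: t=-3, then (max(3, y) < (t * y)) is false, then t=-8, then u=0, then (k=2), then u=-9, then (i=0), then u=-9, then (i=1), then u=-9, then (i=2), then u=-9, then (k=3), then u=-18, then (i=0), then u=-18, then (i=1), then u=-18, then (i=2), then u=-18, then (k=4), then u=-27, then (i=0), then u=-27, then (i=1), then u=-27, then (i=2), then u=-27, then (k=5), then u=-36, then (i=0), then u=-36, then (i=1), then u=-36, then (i=2), then u=-36, then u=-7, then returns -14
verdict: not equivalent; witness: x=0, y=-1


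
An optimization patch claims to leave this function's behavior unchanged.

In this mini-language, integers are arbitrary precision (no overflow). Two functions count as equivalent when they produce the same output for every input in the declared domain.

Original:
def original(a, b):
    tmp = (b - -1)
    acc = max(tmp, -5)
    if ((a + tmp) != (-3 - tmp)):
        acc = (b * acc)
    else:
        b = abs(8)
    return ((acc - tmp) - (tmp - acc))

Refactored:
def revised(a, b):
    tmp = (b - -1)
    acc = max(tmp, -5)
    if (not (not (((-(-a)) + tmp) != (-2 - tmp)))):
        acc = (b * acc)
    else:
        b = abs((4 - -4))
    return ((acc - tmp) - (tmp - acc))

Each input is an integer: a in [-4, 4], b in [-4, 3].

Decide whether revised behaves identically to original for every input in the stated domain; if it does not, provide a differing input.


Not equivalent: a=-4, b=0 separates them (-2 vs 0).
original: tmp = 1; acc = 1; ((a + tmp) != (-3 - tmp)) -> true; acc = 0; return -2
revised: tmp = 1; acc = 1; (not (not (((-(-a)) + tmp) != (-2 - tmp)))) -> false; b = 8; return 0
verdict: not equivalent; witness: a=-4, b=0


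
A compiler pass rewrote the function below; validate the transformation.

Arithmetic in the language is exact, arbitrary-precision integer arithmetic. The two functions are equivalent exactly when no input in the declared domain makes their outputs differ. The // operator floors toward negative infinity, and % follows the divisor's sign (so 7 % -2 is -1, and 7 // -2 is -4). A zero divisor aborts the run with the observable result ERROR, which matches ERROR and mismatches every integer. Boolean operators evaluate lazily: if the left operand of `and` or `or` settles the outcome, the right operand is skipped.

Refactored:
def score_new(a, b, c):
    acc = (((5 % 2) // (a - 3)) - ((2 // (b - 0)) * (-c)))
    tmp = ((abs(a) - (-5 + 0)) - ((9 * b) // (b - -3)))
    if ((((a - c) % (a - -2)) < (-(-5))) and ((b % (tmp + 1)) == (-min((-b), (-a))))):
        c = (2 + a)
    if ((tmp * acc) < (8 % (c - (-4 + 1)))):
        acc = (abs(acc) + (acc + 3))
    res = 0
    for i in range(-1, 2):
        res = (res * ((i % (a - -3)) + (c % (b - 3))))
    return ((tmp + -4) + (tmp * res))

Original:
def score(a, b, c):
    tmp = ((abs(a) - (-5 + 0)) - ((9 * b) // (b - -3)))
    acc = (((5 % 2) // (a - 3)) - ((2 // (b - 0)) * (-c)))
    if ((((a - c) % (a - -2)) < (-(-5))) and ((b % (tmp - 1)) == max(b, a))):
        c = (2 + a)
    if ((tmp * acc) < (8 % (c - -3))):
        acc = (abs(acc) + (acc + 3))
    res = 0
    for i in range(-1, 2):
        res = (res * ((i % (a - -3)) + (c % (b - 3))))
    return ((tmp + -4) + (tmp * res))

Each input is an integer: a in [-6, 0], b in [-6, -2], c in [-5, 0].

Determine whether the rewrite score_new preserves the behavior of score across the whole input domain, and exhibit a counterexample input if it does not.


Evaluate both at a=-6, b=-6, c=-3.
score: tmp=-7, then acc=2, then ((((a - c) % (a - -2)) < (-(-5))) and ((b % (tmp - 1)) == max(b, a))) is true, then c=-4, then ((tmp * acc) < (8 % (c - -3))) is true, then acc=7, then res=0, then (i=-1), then res=0, then (i=0), then res=0, then (i=1), then res=0, then returns -11
score_new: acc=2, then tmp=-7, then ((((a - c) % (a - -2)) < (-(-5))) and ((b % (tmp + 1)) == (-min((-b), (-a))))) is false, then a zero divisor aborts: ERROR
-11 and ERROR differ, so these are not the same function on this domain.
verdict: not equivalent; witness: a=-6, b=-6, c=-3


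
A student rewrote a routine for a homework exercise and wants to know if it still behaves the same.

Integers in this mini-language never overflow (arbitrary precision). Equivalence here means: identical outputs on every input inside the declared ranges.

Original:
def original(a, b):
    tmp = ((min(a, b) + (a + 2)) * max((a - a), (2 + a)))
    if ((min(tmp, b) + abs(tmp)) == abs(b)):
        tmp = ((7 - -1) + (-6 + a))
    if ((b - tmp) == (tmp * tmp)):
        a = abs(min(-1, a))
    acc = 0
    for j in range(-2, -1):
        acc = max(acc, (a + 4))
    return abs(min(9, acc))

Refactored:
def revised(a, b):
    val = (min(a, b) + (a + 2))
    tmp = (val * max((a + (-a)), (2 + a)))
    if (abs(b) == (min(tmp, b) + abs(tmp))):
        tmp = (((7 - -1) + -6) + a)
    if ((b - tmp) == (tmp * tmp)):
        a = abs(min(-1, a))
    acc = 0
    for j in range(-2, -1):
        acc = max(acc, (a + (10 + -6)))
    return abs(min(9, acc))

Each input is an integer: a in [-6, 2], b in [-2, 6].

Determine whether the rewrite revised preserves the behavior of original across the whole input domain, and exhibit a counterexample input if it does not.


The two versions differ — the changes include local variable names differ, plus statement counts differ, plus arithmetic usage differs, plus constant usage differs.
One worked example (a=-5, b=2) — original: tmp = 0; ((min(tmp, b) + abs(tmp)) == abs(b)) -> false; ((b - tmp) == (tmp * tmp)) -> false; acc = 0; [j=-2]; acc = 0; return 0; revised: val = -8; tmp = 0; (abs(b) == (min(tmp, b) + abs(tmp))) -> false; ((b - tmp) == (tmp * tmp)) -> false; acc = 0; [j=-2]; acc = 0; return 0; agreement on 0.
Sweeping the whole domain (81 inputs) finds no disagreement.
verdict: equivalent


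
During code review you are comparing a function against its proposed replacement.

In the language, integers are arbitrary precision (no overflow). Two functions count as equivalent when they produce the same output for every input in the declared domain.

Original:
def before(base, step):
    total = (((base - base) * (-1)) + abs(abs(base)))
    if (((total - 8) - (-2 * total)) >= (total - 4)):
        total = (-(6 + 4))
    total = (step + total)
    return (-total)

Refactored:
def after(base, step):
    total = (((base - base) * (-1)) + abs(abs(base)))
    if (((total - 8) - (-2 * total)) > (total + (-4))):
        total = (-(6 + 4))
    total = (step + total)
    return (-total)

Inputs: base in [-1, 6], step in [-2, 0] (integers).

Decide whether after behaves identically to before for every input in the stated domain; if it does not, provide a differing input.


Try base=2, step=-2.
before: total = 2; (((total - 8) - (-2 * total)) >= (total - 4)) -> true; total = -10; total = -12; return 12
after: total = 2; (((total - 8) - (-2 * total)) > (total + (-4))) -> false; total = 0; return 0
12 vs 0 — the two versions disagree here.
verdict: not equivalent; witness: base=2, step=-2


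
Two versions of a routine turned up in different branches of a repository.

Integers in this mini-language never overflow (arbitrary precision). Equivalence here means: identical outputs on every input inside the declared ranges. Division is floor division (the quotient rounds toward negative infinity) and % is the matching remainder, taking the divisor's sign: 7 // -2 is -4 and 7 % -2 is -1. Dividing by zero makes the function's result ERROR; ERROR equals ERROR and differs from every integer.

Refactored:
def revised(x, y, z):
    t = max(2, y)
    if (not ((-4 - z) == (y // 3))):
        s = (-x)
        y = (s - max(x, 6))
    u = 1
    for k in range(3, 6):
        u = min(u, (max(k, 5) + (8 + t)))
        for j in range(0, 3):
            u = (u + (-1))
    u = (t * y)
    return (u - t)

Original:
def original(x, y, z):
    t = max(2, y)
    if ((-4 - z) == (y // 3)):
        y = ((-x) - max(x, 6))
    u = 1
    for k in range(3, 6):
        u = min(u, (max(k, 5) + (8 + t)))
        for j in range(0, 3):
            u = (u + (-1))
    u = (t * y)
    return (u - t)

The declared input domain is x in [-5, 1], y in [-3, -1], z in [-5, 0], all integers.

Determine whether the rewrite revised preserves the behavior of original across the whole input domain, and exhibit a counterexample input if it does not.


Evaluate both at x=-5, y=-3, z=-5.
original: t becomes 2; next ((-4 - z) == (y // 3)) evaluates to false; next u becomes 1; next at k=3:; next u becomes 1; next at j=0:; next u becomes 0; next at j=1:; next u becomes -1; next at j=2:; next u becomes -2; next at k=4:; next u becomes -2; next at j=0:; next u becomes -3; next at j=1:; next u becomes -4; next at j=2:; next u becomes -5; next at k=5:; next u becomes -5; next at j=0:; next u becomes -6; next at j=1:; next u becomes -7; next at j=2:; next u becomes -8; next u becomes -6; next final value -8
revised: t becomes 2; next (not ((-4 - z) == (y // 3))) evaluates to true; next s becomes 5; next y becomes -1; next u becomes 1; next at k=3:; next u becomes 1; next at j=0:; next u becomes 0; next at j=1:; next u becomes -1; next at j=2:; next u becomes -2; next at k=4:; next u becomes -2; next at j=0:; next u becomes -3; next at j=1:; next u becomes -4; next at j=2:; next u becomes -5; next at k=5:; next u becomes -5; next at j=0:; next u becomes -6; next at j=1:; next u becomes -7; next at j=2:; next u becomes -8; next u becomes -2; next final value -4
-8 and -4 differ, so these are not the same function on this domain.
verdict: not equivalent; witness: x=-5, y=-3, z=-5


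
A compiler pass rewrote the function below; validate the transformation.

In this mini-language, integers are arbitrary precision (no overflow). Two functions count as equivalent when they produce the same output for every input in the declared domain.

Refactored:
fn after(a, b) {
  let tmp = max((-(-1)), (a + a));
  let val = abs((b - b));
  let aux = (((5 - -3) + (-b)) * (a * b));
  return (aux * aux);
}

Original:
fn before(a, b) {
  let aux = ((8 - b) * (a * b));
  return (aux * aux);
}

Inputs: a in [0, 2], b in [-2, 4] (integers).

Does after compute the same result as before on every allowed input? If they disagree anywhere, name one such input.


Changes here: statement counts differ, constant usage differs, arithmetic usage differs, min/max/abs usage differs, local variable names differ; the full 21-point sweep finds no disagreement.
verdict: equivalent


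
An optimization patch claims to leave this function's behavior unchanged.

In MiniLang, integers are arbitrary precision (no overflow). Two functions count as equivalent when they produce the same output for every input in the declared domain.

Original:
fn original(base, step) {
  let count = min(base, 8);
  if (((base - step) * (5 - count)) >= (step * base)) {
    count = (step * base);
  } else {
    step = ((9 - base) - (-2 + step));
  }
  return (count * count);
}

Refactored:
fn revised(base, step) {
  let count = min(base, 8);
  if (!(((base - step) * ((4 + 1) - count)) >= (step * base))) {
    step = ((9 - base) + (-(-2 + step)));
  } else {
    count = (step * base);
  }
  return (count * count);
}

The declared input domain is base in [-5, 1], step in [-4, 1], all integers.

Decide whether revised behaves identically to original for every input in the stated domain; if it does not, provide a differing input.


The two are interchangeable: arithmetic usage differs, constant usage differs, boolean connective usage differs, and every declared input agrees.
As a probe, take base=-4, step=-1: original runs count = -4; (((base - step) * (5 - count)) >= (step * base)) -> false; step = 16; return 16; revised runs count = -4; (!(((base - step) * ((4 + 1) - count)) >= (step * base))) -> true; step = 16; return 16; both end at 16.
Checked all 42 inputs in the declared domain: the outputs agree on every one.
verdict: equivalent


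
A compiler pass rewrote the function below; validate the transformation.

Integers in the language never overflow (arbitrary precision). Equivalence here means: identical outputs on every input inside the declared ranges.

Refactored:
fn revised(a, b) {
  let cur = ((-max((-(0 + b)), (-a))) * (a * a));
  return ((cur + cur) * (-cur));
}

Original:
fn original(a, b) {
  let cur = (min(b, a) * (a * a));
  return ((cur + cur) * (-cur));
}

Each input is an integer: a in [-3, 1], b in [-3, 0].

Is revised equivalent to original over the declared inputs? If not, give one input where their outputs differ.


Although arithmetic usage differs, plus constant usage differs, plus min/max/abs usage differs, 20/20 inputs agree.
verdict: equivalent


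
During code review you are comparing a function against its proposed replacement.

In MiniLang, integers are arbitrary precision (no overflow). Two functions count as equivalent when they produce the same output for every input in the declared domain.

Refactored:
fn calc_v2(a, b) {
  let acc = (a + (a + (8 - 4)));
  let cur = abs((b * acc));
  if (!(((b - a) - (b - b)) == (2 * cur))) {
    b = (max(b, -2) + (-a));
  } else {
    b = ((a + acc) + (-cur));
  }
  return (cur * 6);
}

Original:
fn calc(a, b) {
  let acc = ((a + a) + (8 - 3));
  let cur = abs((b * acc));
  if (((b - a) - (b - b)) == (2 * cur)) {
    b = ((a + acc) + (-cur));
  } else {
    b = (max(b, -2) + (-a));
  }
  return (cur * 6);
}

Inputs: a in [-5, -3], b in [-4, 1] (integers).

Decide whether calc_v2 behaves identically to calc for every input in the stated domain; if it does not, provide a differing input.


The rewrite breaks on a=-5, b=-4, where the results are 120 and 144.
calc: acc becomes -5; next cur becomes 20; next (((b - a) - (b - b)) == (2 * cur)) evaluates to false; next b becomes 3; next final value 120
calc_v2: acc becomes -6; next cur becomes 24; next (!(((b - a) - (b - b)) == (2 * cur))) evaluates to true; next b becomes 3; next final value 144
verdict: not equivalent; witness: a=-5, b=-4


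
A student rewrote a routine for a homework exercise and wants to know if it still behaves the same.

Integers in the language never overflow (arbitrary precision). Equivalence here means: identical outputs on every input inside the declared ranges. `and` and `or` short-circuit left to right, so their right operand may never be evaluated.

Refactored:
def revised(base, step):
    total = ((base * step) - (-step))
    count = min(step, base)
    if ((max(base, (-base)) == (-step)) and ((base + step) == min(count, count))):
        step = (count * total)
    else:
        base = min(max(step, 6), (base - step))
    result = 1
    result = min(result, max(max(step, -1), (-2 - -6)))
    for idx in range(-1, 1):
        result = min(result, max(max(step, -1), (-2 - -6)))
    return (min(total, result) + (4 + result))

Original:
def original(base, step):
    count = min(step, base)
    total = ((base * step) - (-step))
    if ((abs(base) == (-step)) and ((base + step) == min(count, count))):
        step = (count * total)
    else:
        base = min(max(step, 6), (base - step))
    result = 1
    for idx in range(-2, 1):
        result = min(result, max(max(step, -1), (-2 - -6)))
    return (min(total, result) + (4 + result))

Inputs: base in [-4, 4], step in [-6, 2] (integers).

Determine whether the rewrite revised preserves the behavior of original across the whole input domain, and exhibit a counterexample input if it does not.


Reading the diff, among the changes: arithmetic usage differs, plus statement counts differ, plus constant usage differs, plus loop structure differs, plus min/max/abs usage differs.
As a probe, take base=0, step=0: original runs count becomes 0; next total becomes 0; next ((abs(base) == (-step)) and ((base + step) == min(count, count))) evaluates to true; next step becomes 0; next result becomes 1; next at idx=-2:; next result becomes 1; next at idx=-1:; next result becomes 1; next at idx=0:; next result becomes 1; next final value 5; revised runs total becomes 0; next count becomes 0; next ((max(base, (-base)) == (-step)) and ((base + step) == min(count, count))) evaluates to true; next step becomes 0; next result becomes 1; next result becomes 1; next at idx=-1:; next result becomes 1; next at idx=0:; next result becomes 1; next final value 5; both end at 5.
An exhaustive pass over the 81 declared inputs shows identical outputs.
verdict: equivalent


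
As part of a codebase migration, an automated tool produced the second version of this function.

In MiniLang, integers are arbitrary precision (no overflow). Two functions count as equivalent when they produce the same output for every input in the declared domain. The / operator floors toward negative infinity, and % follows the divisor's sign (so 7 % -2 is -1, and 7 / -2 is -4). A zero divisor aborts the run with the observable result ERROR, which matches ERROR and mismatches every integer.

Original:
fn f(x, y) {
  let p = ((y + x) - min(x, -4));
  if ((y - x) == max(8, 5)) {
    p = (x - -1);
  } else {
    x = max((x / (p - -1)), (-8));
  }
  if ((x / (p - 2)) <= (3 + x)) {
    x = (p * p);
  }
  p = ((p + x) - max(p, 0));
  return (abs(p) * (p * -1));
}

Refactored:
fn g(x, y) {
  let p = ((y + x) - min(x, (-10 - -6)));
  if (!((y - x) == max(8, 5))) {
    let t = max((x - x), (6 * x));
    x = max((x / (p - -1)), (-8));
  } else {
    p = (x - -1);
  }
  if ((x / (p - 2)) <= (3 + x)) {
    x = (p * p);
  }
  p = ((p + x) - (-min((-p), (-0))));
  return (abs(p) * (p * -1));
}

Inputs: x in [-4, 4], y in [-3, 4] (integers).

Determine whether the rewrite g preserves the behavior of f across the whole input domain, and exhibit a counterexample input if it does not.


Although local variable names differ, arithmetic usage differs, statement counts differ, min/max/abs usage differs, constant usage differs, boolean connective usage differs, 72/72 inputs agree.
verdict: equivalent


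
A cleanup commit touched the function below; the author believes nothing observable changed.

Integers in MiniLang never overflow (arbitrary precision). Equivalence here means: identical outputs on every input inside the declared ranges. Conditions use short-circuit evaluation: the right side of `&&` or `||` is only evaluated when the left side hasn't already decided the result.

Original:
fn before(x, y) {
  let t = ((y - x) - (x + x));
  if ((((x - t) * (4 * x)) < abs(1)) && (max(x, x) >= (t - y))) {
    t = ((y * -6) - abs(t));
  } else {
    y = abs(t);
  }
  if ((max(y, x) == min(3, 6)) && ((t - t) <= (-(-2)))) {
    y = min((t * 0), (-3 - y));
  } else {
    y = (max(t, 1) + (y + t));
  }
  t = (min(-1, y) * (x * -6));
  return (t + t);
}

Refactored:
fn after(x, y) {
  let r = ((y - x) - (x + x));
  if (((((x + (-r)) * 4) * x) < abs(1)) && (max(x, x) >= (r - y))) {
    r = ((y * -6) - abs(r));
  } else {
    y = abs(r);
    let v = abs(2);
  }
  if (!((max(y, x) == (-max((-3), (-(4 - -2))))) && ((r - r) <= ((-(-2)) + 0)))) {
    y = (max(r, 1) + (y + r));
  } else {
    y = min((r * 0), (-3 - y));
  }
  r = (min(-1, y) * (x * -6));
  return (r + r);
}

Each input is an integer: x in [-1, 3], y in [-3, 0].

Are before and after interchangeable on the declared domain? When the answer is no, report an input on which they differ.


Behavior is preserved: although min/max/abs usage differs; and boolean connective usage differs; and constant usage differs; and local variable names differ; and statement counts differ; and arithmetic usage differs, the outputs never diverge.
One worked example (x=1, y=0) — before: t becomes -3; next ((((x - t) * (4 * x)) < abs(1)) && (max(x, x) >= (t - y))) evaluates to false; next y becomes 3; next ((max(y, x) == min(3, 6)) && ((t - t) <= (-(-2)))) evaluates to true; next y becomes -6; next t becomes 36; next final value 72; after: r becomes -3; next (((((x + (-r)) * 4) * x) < abs(1)) && (max(x, x) >= (r - y))) evaluates to false; next y becomes 3; next v becomes 2; next (!((max(y, x) == (-max((-3), (-(4 - -2))))) && ((r - r) <= ((-(-2)) + 0)))) evaluates to false; next y becomes -6; next r becomes 36; next final value 72; agreement on 72.
An exhaustive pass over the 20 declared inputs shows identical outputs.
verdict: equivalent


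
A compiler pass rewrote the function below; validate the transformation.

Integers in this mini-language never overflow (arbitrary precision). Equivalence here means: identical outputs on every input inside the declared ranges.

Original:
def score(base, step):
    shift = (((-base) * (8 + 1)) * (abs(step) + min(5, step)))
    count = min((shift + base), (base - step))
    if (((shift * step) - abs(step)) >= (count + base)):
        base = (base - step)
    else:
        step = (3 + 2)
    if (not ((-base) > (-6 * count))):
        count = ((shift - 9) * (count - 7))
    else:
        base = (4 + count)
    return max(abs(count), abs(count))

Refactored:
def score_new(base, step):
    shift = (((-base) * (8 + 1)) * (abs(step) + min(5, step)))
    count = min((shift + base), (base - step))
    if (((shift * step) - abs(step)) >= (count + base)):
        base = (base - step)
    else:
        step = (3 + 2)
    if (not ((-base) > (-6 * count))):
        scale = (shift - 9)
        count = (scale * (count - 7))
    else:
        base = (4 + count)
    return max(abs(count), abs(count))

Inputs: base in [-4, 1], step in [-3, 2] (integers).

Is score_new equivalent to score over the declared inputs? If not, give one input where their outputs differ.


Behavior is preserved: although statement counts differ, local variable names differ, the outputs never diverge.
As a probe, take base=-3, step=-3: score runs shift becomes 0; next count becomes -3; next (((shift * step) - abs(step)) >= (count + base)) evaluates to true; next base becomes 0; next (not ((-base) > (-6 * count))) evaluates to true; next count becomes 90; next final value 90; score_new runs shift becomes 0; next count becomes -3; next (((shift * step) - abs(step)) >= (count + base)) evaluates to true; next base becomes 0; next (not ((-base) > (-6 * count))) evaluates to true; next scale becomes -9; next count becomes 90; next final value 90; both end at 90.
Sweeping the whole domain (36 inputs) finds no disagreement.
verdict: equivalent


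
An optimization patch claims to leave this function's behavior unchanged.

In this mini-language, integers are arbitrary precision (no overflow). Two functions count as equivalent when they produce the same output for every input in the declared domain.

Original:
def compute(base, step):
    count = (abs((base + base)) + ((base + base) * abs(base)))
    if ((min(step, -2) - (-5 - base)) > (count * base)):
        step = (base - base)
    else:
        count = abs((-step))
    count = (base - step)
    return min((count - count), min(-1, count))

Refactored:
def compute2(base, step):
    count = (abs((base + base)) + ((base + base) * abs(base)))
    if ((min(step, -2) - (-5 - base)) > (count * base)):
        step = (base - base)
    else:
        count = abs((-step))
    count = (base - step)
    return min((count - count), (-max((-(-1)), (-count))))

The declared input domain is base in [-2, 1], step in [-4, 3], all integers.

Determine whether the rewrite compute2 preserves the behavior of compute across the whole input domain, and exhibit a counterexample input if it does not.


The two are interchangeable: min/max/abs usage differs, and every declared input agrees.
Spot check at base=0, step=0 — compute: count = 0; ((min(step, -2) - (-5 - base)) > (count * base)) -> true; step = 0; count = 0; return -1. compute2: count = 0; ((min(step, -2) - (-5 - base)) > (count * base)) -> true; step = 0; count = 0; return -1. Both give -1.
Across all 32 domain points the two functions coincide.
verdict: equivalent


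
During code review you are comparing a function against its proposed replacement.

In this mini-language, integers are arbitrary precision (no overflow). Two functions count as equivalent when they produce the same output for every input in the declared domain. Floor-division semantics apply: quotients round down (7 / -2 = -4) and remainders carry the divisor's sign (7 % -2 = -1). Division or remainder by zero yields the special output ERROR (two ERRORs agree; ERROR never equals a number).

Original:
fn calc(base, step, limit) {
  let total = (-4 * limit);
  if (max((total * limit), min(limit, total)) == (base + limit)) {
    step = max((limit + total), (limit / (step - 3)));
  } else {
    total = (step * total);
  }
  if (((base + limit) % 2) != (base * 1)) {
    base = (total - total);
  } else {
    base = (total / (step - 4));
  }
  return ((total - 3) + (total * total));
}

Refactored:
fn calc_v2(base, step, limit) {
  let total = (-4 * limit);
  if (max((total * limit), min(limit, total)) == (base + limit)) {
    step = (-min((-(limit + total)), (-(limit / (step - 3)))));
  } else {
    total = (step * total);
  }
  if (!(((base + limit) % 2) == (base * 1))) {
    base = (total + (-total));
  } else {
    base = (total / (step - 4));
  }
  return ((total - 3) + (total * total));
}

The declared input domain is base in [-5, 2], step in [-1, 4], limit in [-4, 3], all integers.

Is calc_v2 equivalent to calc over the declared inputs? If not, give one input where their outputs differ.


Comparing the listings, the differences include: min/max/abs usage differs, arithmetic usage differs, boolean connective usage differs, comparison usage differs.
Tracing base=-1, step=3, limit=0: calc: total=0, then (max((total * limit), min(limit, total)) == (base + limit)) is false, then total=0, then (((base + limit) % 2) != (base * 1)) is true, then base=0, then returns -3 | calc_v2: total=0, then (max((total * limit), min(limit, total)) == (base + limit)) is false, then total=0, then (!(((base + limit) % 2) == (base * 1))) is true, then base=0, then returns -3 — matching result -3.
Sweeping the whole domain (384 inputs) finds no disagreement.
verdict: equivalent


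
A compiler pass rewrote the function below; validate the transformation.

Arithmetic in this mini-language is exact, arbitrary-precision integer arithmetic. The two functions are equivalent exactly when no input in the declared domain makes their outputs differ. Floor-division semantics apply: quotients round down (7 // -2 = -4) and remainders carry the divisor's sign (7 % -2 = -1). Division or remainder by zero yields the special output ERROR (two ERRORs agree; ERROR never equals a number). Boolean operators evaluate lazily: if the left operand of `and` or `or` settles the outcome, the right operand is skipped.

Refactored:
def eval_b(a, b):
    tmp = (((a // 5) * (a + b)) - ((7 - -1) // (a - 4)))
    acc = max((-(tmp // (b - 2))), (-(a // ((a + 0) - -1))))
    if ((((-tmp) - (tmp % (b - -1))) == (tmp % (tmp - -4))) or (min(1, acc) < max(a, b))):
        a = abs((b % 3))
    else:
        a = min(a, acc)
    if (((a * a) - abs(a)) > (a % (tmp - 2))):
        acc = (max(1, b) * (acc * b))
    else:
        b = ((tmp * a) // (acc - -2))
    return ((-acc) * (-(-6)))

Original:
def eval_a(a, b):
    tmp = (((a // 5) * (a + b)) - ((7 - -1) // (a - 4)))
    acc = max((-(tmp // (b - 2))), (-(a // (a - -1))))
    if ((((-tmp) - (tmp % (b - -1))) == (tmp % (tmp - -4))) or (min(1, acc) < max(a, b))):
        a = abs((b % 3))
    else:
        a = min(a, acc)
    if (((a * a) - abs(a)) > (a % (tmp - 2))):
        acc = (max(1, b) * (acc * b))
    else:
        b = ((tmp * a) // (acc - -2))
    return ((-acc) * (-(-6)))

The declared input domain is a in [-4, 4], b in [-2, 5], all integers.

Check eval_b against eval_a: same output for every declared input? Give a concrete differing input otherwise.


Comparing the listings, the differences include: arithmetic usage differs; and constant usage differs.
As a probe, take a=-3, b=2: eval_a runs tmp=3, then a zero divisor aborts: ERROR; eval_b runs tmp=3, then a zero divisor aborts: ERROR; both end at ERROR.
Across all 72 domain points the two functions coincide.
verdict: equivalent
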